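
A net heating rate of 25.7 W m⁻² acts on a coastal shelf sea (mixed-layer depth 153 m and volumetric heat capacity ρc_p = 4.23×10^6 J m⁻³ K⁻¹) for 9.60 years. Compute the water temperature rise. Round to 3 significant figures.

Areal heat capacity C = ρc_p × D = 4.23×10^6 × 153 = 6.47×10^8 J/(m^2 K).
Net heat input Q = F Δt = 25.7 × (9.60 years × 3.156×10^7 s/year) = 7.79×10^9 J/m².
ΔT = Q / C = 7.79×10^9 / 6.47×10^8 = 12.0 K.

12.0 K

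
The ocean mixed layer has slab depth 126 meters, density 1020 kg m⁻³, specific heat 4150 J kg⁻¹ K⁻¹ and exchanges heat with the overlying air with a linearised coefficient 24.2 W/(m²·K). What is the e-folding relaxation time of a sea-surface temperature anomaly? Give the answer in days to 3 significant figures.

Areal heat capacity C = ρ c_p D = 1020 × 4150 × 126 = 5.33×10^8 J m⁻² K⁻¹.
Relaxation time τ = C / λ = 5.33×10^8 / 24.2 = 2.20×10^7 s.
In days: 2.20×10^7 s / (86400 s/day) = 255 days.

255 days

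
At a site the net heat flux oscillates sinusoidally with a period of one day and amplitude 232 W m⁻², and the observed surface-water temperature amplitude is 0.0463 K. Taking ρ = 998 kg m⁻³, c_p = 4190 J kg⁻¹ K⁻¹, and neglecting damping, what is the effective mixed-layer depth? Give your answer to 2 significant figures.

16 m

ω = 2π / 86400 s = 7.27×10^-5 s⁻¹.
Required C = F₀ / (A ω) = 232 / (0.0463 × 7.27×10^-5) = 6.89×10^7 J/(m²·K).
D = C / (ρ c_p) = 6.89×10^7 / (998 × 4190) = 16.5 m.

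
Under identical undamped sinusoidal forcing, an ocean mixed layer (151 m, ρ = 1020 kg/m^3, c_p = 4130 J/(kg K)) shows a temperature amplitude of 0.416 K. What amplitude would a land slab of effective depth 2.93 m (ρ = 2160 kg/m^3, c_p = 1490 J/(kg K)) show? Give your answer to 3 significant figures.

C_ocean = 6.36×10^8 J/(m²·K); C_land = 9.43×10^6 J/(m²·K).
A ∝ 1/C ⇒ A_land = A_ocean × C_ocean/C_land = 0.416 × 67.5 = 28.1 K.

28.1 K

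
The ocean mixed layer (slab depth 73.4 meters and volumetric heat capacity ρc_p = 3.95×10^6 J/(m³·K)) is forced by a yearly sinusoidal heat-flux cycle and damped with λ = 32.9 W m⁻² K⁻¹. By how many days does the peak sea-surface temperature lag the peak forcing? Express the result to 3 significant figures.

61.2 days

Areal heat capacity C = ρc_p × D = 3.95×10^6 × 73.4 = 2.90×10^8 J/(m²·K).
ω = 2π / 3.15×10^7 s = 1.99×10^-7 s⁻¹.
Phase lag φ = arctan(Cω/λ) = arctan(57.8/32.9) = 1.05 rad.
Time lag = φ / ω = 1.05 / 1.99×10^-7 = 5.29×10^6 s = 61.2 days.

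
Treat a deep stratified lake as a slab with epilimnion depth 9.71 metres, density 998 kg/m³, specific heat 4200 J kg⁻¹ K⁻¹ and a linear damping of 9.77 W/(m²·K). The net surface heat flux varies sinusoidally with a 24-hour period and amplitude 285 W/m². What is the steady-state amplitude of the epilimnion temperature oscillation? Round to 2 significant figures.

0.096 K

Areal heat capacity C = ρ c_p D = 998 × 4200 × 9.71 = 4.07×10^7 J/(m²·K).
Angular frequency ω = 2π / T = 2π / 86400 s = 7.27×10^-5 s⁻¹.
√((Cω)² + λ²) = √((2960)² + 9.77²) = 2960 W/(m²·K).
Amplitude A = F₀ / √((Cω)²+λ²) = 285 / 2960 = 0.0963 K.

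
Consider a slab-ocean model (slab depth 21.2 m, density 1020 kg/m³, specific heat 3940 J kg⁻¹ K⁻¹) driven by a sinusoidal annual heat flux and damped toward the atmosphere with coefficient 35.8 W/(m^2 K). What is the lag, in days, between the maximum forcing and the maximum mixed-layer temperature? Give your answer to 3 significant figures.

25.7 days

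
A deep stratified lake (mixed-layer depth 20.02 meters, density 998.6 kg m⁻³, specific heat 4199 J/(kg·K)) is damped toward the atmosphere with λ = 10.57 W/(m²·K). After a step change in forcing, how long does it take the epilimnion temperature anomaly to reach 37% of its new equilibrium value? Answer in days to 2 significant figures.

42 days

Areal heat capacity C = ρ c_p D = 998.6 × 4199 × 20.02 = 8.39×10^7 J m⁻² K⁻¹.
τ = C / λ = 8.39×10^7 / 10.57 = 7.94×10^6 s.
Fraction reached: 1 − e^(−t/τ) = 0.37 ⇒ t = −τ ln(1 − 0.37) = τ × 0.462.
t = 3.67×10^6 s = 42.5 days.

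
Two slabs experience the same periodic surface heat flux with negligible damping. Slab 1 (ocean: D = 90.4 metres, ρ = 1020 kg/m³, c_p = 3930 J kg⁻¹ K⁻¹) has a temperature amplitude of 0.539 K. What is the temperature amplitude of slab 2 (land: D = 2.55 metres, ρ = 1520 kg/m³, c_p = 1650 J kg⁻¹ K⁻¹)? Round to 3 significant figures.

C_ocean = 3.62×10^8 J/(m²·K); C_land = 6.40×10^6 J/(m²·K).
A ∝ 1/C ⇒ A_land = A_ocean × C_ocean/C_land = 0.539 × 56.7 = 30.5 K.

30.5 K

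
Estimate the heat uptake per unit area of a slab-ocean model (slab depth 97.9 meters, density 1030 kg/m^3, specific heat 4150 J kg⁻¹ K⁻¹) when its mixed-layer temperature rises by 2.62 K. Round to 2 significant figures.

1.1×10^9

Areal heat capacity C = ρ c_p D = 1030 × 4150 × 97.9 = 4.18×10^8 J/(m^2 K).
ΔQ = C ΔT = 4.18×10^8 × 2.62 = 1.10×10^9 J/m².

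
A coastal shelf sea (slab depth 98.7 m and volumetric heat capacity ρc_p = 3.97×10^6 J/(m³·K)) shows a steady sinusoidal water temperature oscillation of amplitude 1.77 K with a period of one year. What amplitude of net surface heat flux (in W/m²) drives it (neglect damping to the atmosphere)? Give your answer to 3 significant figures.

Areal heat capacity C = ρc_p × D = 3.97×10^6 × 98.7 = 3.92×10^8 J m⁻² K⁻¹.
ω = 2π / 3.15×10^7 s = 1.99×10^-7 s⁻¹.
Cω = 3.92×10^8 × 1.99×10^-7 = 78.1 W/(m²·K).
F₀ = A × Cω = 1.77 × 78.1 = 138 W/m².

138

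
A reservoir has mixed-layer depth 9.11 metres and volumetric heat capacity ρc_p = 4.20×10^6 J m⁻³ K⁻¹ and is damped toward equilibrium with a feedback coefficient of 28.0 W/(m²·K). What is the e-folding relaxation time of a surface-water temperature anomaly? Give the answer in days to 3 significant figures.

Areal heat capacity C = ρc_p × D = 4.20×10^6 × 9.11 = 3.83×10^7 J/(m^2 K).
Relaxation time τ = C / λ = 3.83×10^7 / 28.0 = 1.37×10^6 s.
In days: 1.37×10^6 s / (86400 s/day) = 15.8 days.

15.8 days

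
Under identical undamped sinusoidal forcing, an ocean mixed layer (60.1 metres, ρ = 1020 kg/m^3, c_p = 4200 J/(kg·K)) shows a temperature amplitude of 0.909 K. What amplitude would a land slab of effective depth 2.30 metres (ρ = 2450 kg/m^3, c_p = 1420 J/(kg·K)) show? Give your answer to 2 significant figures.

C_ocean = 2.57×10^8 J/(m²·K); C_land = 8.00×10^6 J/(m²·K).
A ∝ 1/C ⇒ A_land = A_ocean × C_ocean/C_land = 0.909 × 32.2 = 29.2 K.

29 K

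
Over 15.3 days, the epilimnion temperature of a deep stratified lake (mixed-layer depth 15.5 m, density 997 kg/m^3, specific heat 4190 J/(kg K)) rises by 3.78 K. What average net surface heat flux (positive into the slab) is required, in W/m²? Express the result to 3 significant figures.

185

Areal heat capacity C = ρ c_p D = 997 × 4190 × 15.5 = 6.48×10^7 J/(m²·K).
Required heat per unit area: Q = C ΔT = 6.48×10^7 × 3.78 = 2.45×10^8 J/m².
Flux F = Q / Δt = 2.45×10^8 / 1.32×10^6 s = 185 W/m².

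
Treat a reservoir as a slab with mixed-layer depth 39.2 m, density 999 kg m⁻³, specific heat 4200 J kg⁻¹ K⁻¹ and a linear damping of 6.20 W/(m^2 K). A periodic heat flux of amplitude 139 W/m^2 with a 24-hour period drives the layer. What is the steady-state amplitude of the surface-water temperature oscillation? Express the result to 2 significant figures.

0.012 K

Areal heat capacity C = ρ c_p D = 999 × 4200 × 39.2 = 1.64×10^8 J/(m²·K).
Angular frequency ω = 2π / T = 2π / 86400 s = 7.27×10^-5 s⁻¹.
√((Cω)² + λ²) = √((12000)² + 6.20²) = 12000 W/(m²·K).
Amplitude A = F₀ / √((Cω)²+λ²) = 139 / 12000 = 0.0116 K.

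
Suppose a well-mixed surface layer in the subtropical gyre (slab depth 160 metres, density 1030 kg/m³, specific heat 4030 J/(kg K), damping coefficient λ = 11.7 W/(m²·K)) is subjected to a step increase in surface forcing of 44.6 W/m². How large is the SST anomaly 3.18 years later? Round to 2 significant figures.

3.2 K

Areal heat capacity C = ρ c_p D = 1030 × 4030 × 160 = 6.64×10^8 J/(m²·K).
τ = C / λ = 6.64×10^8 / 11.7 = 5.68×10^7 s.
Equilibrium anomaly ΔT_eq = F / λ = 44.6 / 11.7 = 3.81 K.
t = 3.18 years = 1.00×10^8 s, so t/τ = 1.77.
ΔT(t) = ΔT_eq (1 − e^(−t/τ)) = 3.81 × (1 − e^−1.77) = 3.16 K.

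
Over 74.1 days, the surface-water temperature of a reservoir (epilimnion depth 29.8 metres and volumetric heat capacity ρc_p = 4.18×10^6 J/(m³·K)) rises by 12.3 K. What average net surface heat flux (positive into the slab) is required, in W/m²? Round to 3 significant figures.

239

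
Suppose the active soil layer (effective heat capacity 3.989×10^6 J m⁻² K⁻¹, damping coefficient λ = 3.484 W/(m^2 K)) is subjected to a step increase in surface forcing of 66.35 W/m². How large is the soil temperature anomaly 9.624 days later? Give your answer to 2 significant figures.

9.8 K

Areal heat capacity C = 3.989×10^6 J m⁻² K⁻¹ (given).
τ = C / λ = 3.99×10^6 / 3.484 = 1.14×10^6 s.
Equilibrium anomaly ΔT_eq = F / λ = 66.35 / 3.484 = 19.0 K.
t = 9.624 days = 8.32×10^5 s, so t/τ = 0.726.
ΔT(t) = ΔT_eq (1 − e^(−t/τ)) = 19.0 × (1 − e^−0.726) = 9.83 K.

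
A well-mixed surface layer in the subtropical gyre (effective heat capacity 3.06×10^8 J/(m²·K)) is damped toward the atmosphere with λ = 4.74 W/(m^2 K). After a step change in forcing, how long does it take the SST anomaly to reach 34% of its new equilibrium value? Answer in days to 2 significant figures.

Areal heat capacity C = 3.06×10^8 J/(m²·K) (given).
τ = C / λ = 3.06×10^8 / 4.74 = 6.46×10^7 s.
Fraction reached: 1 − e^(−t/τ) = 0.34 ⇒ t = −τ ln(1 − 0.34) = τ × 0.416.
t = 2.68×10^7 s = 310 days.

310 days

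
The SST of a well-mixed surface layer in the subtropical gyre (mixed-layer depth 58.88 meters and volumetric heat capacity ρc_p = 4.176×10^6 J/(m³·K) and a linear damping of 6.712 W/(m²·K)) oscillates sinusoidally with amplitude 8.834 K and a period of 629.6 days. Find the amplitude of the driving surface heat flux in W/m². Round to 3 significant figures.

Areal heat capacity C = ρc_p × D = 4.176×10^6 × 58.88 = 2.46×10^8 J m⁻² K⁻¹.
ω = 2π / 5.44×10^7 s = 1.16×10^-7 s⁻¹.
√((Cω)² + λ²) = √((28.4)² + 6.712²) = 29.2 W/(m²·K).
F₀ = A × √((Cω)²+λ²) = 8.834 × 29.2 = 258 W/m².

258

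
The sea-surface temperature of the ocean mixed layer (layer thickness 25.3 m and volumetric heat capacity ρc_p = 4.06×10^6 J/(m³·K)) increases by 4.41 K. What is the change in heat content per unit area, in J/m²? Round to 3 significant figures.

4.53×10^8

Areal heat capacity C = ρc_p × D = 4.06×10^6 × 25.3 = 1.03×10^8 J/(m²·K).
ΔQ = C ΔT = 1.03×10^8 × 4.41 = 4.53×10^8 J/m².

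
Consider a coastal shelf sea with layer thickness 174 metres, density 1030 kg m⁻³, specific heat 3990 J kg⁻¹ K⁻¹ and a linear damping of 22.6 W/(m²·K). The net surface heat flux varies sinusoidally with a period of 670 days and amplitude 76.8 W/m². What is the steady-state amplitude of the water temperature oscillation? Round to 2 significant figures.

Areal heat capacity C = ρ c_p D = 1030 × 3990 × 174 = 7.15×10^8 J/(m²·K).
Angular frequency ω = 2π / T = 2π / 5.79×10^7 s = 1.09×10^-7 s⁻¹.
√((Cω)² + λ²) = √((77.6)² + 22.6²) = 80.8 W/(m²·K).
Amplitude A = F₀ / √((Cω)²+λ²) = 76.8 / 80.8 = 0.950 K.

0.95 K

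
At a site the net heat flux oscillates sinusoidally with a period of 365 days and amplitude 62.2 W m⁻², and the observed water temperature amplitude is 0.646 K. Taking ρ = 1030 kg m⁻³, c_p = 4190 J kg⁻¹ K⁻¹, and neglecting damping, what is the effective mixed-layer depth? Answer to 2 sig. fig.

ω = 2π / 3.15×10^7 s = 1.99×10^-7 s⁻¹.
Required C = F₀ / (A ω) = 62.2 / (0.646 × 1.99×10^-7) = 4.83×10^8 J/(m²·K).
D = C / (ρ c_p) = 4.83×10^8 / (1030 × 4190) = 112 m.

110 m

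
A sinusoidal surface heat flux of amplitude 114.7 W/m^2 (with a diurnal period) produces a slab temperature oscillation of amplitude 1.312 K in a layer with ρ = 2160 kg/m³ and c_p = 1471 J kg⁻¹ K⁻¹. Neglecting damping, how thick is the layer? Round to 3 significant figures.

ω = 2π / 86400 s = 7.27×10^-5 s⁻¹.
Required C = F₀ / (A ω) = 114.7 / (1.312 × 7.27×10^-5) = 1.20×10^6 J/(m²·K).
D = C / (ρ c_p) = 1.20×10^6 / (2160 × 1471) = 0.378 m.

0.378 m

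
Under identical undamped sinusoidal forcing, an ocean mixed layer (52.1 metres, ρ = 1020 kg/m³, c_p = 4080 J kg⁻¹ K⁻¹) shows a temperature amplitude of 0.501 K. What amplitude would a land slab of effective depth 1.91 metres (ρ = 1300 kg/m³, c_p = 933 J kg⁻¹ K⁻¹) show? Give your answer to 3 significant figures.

C_ocean = 2.17×10^8 J/(m²·K); C_land = 2.32×10^6 J/(m²·K).
A ∝ 1/C ⇒ A_land = A_ocean × C_ocean/C_land = 0.501 × 93.6 = 46.9 K.

46.9 K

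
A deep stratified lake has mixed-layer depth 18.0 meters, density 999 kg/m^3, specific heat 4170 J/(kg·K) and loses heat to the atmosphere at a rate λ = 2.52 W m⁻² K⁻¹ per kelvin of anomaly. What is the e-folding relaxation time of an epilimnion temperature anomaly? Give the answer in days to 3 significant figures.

Areal heat capacity C = ρ c_p D = 999 × 4170 × 18.0 = 7.50×10^7 J/(m²·K).
Relaxation time τ = C / λ = 7.50×10^7 / 2.52 = 2.98×10^7 s.
In days: 2.98×10^7 s / (86400 s/day) = 344 days.

344 days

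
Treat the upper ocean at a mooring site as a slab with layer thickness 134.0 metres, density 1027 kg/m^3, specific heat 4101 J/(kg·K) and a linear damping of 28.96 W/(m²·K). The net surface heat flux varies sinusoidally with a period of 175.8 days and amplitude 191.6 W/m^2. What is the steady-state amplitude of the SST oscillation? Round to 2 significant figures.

Areal heat capacity C = ρ c_p D = 1027 × 4101 × 134.0 = 5.64×10^8 J/(m²·K).
Angular frequency ω = 2π / T = 2π / 1.52×10^7 s = 4.14×10^-7 s⁻¹.
√((Cω)² + λ²) = √((233)² + 28.96²) = 235 W/(m²·K).
Amplitude A = F₀ / √((Cω)²+λ²) = 191.6 / 235 = 0.814 K.

0.81 K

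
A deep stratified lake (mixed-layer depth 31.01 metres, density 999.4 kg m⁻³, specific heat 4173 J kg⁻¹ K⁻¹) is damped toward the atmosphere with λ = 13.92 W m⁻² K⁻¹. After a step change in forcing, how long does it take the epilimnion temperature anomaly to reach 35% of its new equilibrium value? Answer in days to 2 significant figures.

Areal heat capacity C = ρ c_p D = 999.4 × 4173 × 31.01 = 1.29×10^8 J/(m^2 K).
τ = C / λ = 1.29×10^8 / 13.92 = 9.29×10^6 s.
Fraction reached: 1 − e^(−t/τ) = 0.35 ⇒ t = −τ ln(1 − 0.35) = τ × 0.431.
t = 4.00×10^6 s = 46.3 days.

46 days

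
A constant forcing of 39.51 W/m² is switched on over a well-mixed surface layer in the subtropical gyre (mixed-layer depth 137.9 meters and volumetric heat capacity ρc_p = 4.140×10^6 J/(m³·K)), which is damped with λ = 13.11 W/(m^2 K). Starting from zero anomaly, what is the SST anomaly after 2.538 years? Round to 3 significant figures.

2.53 K

Areal heat capacity C = ρc_p × D = 4.140×10^6 × 137.9 = 5.71×10^8 J/(m^2 K).
τ = C / λ = 5.71×10^8 / 13.11 = 4.35×10^7 s.
Equilibrium anomaly ΔT_eq = F / λ = 39.51 / 13.11 = 3.01 K.
t = 2.538 years = 8.01×10^7 s, so t/τ = 1.84.
ΔT(t) = ΔT_eq (1 − e^(−t/τ)) = 3.01 × (1 − e^−1.84) = 2.53 K.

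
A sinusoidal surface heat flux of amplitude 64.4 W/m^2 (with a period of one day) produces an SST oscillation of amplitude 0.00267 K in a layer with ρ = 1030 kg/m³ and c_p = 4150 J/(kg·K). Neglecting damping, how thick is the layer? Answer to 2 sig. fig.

78 m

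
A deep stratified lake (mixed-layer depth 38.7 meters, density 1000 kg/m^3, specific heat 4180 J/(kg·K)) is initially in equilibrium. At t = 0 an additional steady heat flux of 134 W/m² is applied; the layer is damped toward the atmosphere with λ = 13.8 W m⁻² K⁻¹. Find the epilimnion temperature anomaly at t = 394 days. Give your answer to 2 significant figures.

9.2 K

Areal heat capacity C = ρ c_p D = 1000 × 4180 × 38.7 = 1.62×10^8 J m⁻² K⁻¹.
τ = C / λ = 1.62×10^8 / 13.8 = 1.17×10^7 s.
Equilibrium anomaly ΔT_eq = F / λ = 134 / 13.8 = 9.71 K.
t = 394 days = 3.40×10^7 s, so t/τ = 2.90.
ΔT(t) = ΔT_eq (1 − e^(−t/τ)) = 9.71 × (1 − e^−2.90) = 9.18 K.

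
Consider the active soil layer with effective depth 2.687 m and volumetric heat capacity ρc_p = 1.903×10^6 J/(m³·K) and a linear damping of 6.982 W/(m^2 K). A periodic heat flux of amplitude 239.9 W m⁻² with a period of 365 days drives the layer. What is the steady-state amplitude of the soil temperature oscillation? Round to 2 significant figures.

34 K

Areal heat capacity C = ρc_p × D = 1.903×10^6 × 2.687 = 5.11×10^6 J m⁻² K⁻¹.
Angular frequency ω = 2π / T = 2π / 3.15×10^7 s = 1.99×10^-7 s⁻¹.
√((Cω)² + λ²) = √((1.02)² + 6.982²) = 7.06 W/(m²·K).
Amplitude A = F₀ / √((Cω)²+λ²) = 239.9 / 7.06 = 34.0 K.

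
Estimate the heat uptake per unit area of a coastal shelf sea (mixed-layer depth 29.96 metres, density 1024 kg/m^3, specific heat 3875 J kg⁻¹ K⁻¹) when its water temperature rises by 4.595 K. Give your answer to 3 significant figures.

Areal heat capacity C = ρ c_p D = 1024 × 3875 × 29.96 = 1.19×10^8 J m⁻² K⁻¹.
ΔQ = C ΔT = 1.19×10^8 × 4.595 = 5.46×10^8 J/m².

5.46×10^8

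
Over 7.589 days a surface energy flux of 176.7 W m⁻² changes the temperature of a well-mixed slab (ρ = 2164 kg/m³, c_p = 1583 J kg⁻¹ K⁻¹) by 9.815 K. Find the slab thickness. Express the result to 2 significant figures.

Heat input Q = F Δt = 176.7 × 6.56×10^5 s = 1.16×10^8 J/m².
Required areal heat capacity C = Q / ΔT = 1.18×10^7 J/(m²·K).
Depth D = C / (ρ c_p) = 1.18×10^7 / (2164 × 1583) = 3.45 m.

3.4 m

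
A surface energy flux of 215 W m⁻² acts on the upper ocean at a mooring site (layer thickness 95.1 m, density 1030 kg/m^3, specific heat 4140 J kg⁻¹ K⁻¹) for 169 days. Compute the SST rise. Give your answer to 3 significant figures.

7.74 K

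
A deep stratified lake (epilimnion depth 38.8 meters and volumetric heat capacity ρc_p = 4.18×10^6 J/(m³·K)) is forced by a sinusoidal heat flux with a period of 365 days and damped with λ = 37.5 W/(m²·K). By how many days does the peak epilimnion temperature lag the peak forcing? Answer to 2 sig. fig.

Areal heat capacity C = ρc_p × D = 4.18×10^6 × 38.8 = 1.62×10^8 J/(m²·K).
ω = 2π / 3.15×10^7 s = 1.99×10^-7 s⁻¹.
Phase lag φ = arctan(Cω/λ) = arctan(32.3/37.5) = 0.711 rad.
Time lag = φ / ω = 0.711 / 1.99×10^-7 = 3.57×10^6 s = 41.3 days.

41 days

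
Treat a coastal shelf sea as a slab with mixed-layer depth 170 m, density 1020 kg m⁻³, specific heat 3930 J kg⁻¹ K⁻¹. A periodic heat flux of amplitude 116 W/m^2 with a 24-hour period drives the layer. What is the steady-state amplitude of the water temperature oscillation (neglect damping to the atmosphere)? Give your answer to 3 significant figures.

Areal heat capacity C = ρ c_p D = 1020 × 3930 × 170 = 6.81×10^8 J m⁻² K⁻¹.
Angular frequency ω = 2π / T = 2π / 86400 s = 7.27×10^-5 s⁻¹.
Cω = 6.81×10^8 × 7.27×10^-5 = 49600 W/(m²·K).
Amplitude A = F₀ / (Cω) = 116 / 49600 = 0.00234 K.

0.00234 K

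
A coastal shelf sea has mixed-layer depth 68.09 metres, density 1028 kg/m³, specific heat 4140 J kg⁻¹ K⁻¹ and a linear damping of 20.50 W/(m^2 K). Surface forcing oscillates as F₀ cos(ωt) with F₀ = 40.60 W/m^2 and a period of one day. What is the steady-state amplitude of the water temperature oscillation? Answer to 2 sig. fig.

Areal heat capacity C = ρ c_p D = 1028 × 4140 × 68.09 = 2.90×10^8 J m⁻² K⁻¹.
Angular frequency ω = 2π / T = 2π / 86400 s = 7.27×10^-5 s⁻¹.
√((Cω)² + λ²) = √((21100)² + 20.50²) = 21100 W/(m²·K).
Amplitude A = F₀ / √((Cω)²+λ²) = 40.60 / 21100 = 0.00193 K.

0.0019 K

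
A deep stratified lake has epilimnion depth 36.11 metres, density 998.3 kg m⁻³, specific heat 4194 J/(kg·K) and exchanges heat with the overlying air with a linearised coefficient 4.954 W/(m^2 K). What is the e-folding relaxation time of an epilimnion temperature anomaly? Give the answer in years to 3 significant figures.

0.967 years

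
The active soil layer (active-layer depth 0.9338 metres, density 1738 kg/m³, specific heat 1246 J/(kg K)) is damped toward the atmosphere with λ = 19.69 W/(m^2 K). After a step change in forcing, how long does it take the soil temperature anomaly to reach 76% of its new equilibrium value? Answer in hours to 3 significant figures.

40.7 hours

Areal heat capacity C = ρ c_p D = 1738 × 1246 × 0.9338 = 2.02×10^6 J/(m^2 K).
τ = C / λ = 2.02×10^6 / 19.69 = 1.03×10^5 s.
Fraction reached: 1 − e^(−t/τ) = 0.76 ⇒ t = −τ ln(1 − 0.76) = τ × 1.43.
t = 1.47×10^5 s = 40.7 hours.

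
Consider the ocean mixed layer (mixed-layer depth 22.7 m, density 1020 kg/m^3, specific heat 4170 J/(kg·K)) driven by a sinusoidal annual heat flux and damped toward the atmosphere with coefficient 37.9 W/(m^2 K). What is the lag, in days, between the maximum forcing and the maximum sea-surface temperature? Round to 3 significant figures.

27.3 days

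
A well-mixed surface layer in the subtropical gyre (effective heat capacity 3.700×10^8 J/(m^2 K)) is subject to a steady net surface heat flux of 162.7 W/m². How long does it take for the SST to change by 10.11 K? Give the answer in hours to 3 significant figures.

6390 hours

Areal heat capacity C = 3.700×10^8 J/(m^2 K) (given).
Time required: Δt = C ΔT / F = 3.70×10^8 × 10.11 / 162.7 = 2.30×10^7 s.
In hours: 2.30×10^7 s / (3600 s/hour) = 6390 hours.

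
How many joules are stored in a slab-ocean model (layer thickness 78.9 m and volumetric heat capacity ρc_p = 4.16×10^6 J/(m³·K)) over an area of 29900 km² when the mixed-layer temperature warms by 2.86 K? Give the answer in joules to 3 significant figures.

Areal heat capacity C = ρc_p × D = 4.16×10^6 × 78.9 = 3.28×10^8 J/(m²·K).
Heat per unit area: q = C ΔT = 3.28×10^8 × 2.86 = 9.39×10^8 J/m².
Total heat: Q = q × A = 9.39×10^8 × (29900 × 10⁶ m²) = 2.81×10^19 J.

2.81×10^19 J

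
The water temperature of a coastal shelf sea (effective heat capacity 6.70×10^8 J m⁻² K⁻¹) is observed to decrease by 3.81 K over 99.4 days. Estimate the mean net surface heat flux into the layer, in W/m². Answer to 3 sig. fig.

-297

Areal heat capacity C = 6.70×10^8 J m⁻² K⁻¹ (given).
Required heat per unit area: Q = C ΔT = 6.70×10^8 × -3.81 = -2.55×10^9 J/m².
Flux F = Q / Δt = -2.55×10^9 / 8.59×10^6 s = -297 W/m².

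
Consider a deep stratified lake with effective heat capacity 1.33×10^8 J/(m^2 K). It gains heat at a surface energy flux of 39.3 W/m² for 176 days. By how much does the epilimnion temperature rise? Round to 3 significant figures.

4.49 K

Areal heat capacity C = 1.33×10^8 J/(m^2 K) (given).
Net heat input Q = F Δt = 39.3 × (176 days × 86400 s/day) = 5.98×10^8 J/m².
ΔT = Q / C = 5.98×10^8 / 1.33×10^8 = 4.49 K.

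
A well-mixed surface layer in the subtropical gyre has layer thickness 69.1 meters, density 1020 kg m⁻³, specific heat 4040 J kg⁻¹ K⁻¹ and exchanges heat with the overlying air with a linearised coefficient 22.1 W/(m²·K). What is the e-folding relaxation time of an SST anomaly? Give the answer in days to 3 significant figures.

Areal heat capacity C = ρ c_p D = 1020 × 4040 × 69.1 = 2.85×10^8 J m⁻² K⁻¹.
Relaxation time τ = C / λ = 2.85×10^8 / 22.1 = 1.29×10^7 s.
In days: 1.29×10^7 s / (86400 s/day) = 149 days.

149 days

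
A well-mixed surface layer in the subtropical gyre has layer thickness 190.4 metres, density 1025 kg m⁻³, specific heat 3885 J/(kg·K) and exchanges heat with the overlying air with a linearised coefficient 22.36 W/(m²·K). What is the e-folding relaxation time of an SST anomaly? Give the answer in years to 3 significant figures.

1.07 years

Areal heat capacity C = ρ c_p D = 1025 × 3885 × 190.4 = 7.58×10^8 J/(m^2 K).
Relaxation time τ = C / λ = 7.58×10^8 / 22.36 = 3.39×10^7 s.
In years: 3.39×10^7 s / (3.156×10^7 s/year) = 1.07 years.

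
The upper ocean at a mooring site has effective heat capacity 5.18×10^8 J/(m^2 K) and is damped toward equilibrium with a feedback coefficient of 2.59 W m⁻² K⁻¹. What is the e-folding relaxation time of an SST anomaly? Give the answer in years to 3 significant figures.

6.34 years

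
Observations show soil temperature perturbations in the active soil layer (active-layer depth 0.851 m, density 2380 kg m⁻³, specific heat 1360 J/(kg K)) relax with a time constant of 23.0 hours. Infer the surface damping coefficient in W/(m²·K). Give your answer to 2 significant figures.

33

Areal heat capacity C = ρ c_p D = 2380 × 1360 × 0.851 = 2.75×10^6 J/(m^2 K).
τ = 23.0 hours = 82800 s.
λ = C / τ = 2.75×10^6 / 82800 = 33.3 W/(m²·K).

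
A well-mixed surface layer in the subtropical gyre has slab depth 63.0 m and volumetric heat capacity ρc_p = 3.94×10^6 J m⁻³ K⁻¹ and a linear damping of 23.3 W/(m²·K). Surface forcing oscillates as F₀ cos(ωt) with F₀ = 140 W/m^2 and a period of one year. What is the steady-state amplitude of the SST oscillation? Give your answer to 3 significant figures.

2.56 K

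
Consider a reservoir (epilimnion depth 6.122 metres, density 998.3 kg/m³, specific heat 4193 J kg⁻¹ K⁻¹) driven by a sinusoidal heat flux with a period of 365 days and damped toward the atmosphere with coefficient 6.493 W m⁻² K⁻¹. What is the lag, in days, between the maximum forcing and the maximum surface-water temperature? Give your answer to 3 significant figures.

38.7 days

Areal heat capacity C = ρ c_p D = 998.3 × 4193 × 6.122 = 2.56×10^7 J m⁻² K⁻¹.
ω = 2π / 3.15×10^7 s = 1.99×10^-7 s⁻¹.
Phase lag φ = arctan(Cω/λ) = arctan(5.11/6.493) = 0.666 rad.
Time lag = φ / ω = 0.666 / 1.99×10^-7 = 3.34×10^6 s = 38.7 days.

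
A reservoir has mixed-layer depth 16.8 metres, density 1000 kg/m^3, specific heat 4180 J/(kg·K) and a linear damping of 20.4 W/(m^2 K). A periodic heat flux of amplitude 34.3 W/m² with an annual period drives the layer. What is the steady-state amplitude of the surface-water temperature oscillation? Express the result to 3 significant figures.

1.39 K

Areal heat capacity C = ρ c_p D = 1000 × 4180 × 16.8 = 7.02×10^7 J/(m^2 K).
Angular frequency ω = 2π / T = 2π / 3.15×10^7 s = 1.99×10^-7 s⁻¹.
√((Cω)² + λ²) = √((14.0)² + 20.4²) = 24.7 W/(m²·K).
Amplitude A = F₀ / √((Cω)²+λ²) = 34.3 / 24.7 = 1.39 K.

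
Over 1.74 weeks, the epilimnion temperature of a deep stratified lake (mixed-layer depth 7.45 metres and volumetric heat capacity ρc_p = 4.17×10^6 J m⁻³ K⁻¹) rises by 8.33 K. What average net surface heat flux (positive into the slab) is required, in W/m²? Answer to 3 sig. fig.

246

Areal heat capacity C = ρc_p × D = 4.17×10^6 × 7.45 = 3.11×10^7 J/(m^2 K).
Required heat per unit area: Q = C ΔT = 3.11×10^7 × 8.33 = 2.59×10^8 J/m².
Flux F = Q / Δt = 2.59×10^8 / 1.05×10^6 s = 246 W/m².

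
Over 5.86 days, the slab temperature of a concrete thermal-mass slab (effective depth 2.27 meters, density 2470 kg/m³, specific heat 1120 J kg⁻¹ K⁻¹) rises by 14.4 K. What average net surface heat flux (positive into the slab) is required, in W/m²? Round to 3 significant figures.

179

Areal heat capacity C = ρ c_p D = 2470 × 1120 × 2.27 = 6.28×10^6 J m⁻² K⁻¹.
Required heat per unit area: Q = C ΔT = 6.28×10^6 × 14.4 = 9.04×10^7 J/m².
Flux F = Q / Δt = 9.04×10^7 / 5.06×10^5 s = 179 W/m².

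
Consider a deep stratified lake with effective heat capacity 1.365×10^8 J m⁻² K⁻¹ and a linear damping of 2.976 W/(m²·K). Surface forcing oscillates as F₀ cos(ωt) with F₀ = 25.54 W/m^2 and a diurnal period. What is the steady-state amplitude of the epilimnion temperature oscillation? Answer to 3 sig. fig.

Areal heat capacity C = 1.365×10^8 J m⁻² K⁻¹ (given).
Angular frequency ω = 2π / T = 2π / 86400 s = 7.27×10^-5 s⁻¹.
√((Cω)² + λ²) = √((9930)² + 2.976²) = 9930 W/(m²·K).
Amplitude A = F₀ / √((Cω)²+λ²) = 25.54 / 9930 = 0.00257 K.

0.00257 K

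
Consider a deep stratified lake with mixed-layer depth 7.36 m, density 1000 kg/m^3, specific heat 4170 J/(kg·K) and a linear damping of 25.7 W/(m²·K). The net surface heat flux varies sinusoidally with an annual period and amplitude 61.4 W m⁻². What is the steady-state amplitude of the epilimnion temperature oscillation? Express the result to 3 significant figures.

Areal heat capacity C = ρ c_p D = 1000 × 4170 × 7.36 = 3.07×10^7 J/(m²·K).
Angular frequency ω = 2π / T = 2π / 3.15×10^7 s = 1.99×10^-7 s⁻¹.
√((Cω)² + λ²) = √((6.11)² + 25.7²) = 26.4 W/(m²·K).
Amplitude A = F₀ / √((Cω)²+λ²) = 61.4 / 26.4 = 2.32 K.

2.32 K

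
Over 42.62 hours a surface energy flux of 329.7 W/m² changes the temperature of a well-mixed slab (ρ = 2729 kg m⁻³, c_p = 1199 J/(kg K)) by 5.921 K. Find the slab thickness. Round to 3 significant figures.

2.61 m

Heat input Q = F Δt = 329.7 × 1.53×10^5 s = 5.06×10^7 J/m².
Required areal heat capacity C = Q / ΔT = 8.54×10^6 J/(m²·K).
Depth D = C / (ρ c_p) = 8.54×10^6 / (2729 × 1199) = 2.61 m.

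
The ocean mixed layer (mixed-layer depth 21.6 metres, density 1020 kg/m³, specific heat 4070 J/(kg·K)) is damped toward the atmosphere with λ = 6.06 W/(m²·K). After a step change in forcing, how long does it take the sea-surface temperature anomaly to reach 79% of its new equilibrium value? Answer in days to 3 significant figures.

Areal heat capacity C = ρ c_p D = 1020 × 4070 × 21.6 = 8.97×10^7 J/(m²·K).
τ = C / λ = 8.97×10^7 / 6.06 = 1.48×10^7 s.
Fraction reached: 1 − e^(−t/τ) = 0.79 ⇒ t = −τ ln(1 − 0.79) = τ × 1.56.
t = 2.31×10^7 s = 267 days.

267 days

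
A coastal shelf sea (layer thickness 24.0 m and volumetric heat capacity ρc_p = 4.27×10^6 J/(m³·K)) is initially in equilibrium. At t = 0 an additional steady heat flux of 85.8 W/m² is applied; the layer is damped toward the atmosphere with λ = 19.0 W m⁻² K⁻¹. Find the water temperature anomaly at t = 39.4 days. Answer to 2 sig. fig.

2.1 K

Areal heat capacity C = ρc_p × D = 4.27×10^6 × 24.0 = 1.02×10^8 J/(m^2 K).
τ = C / λ = 1.02×10^8 / 19.0 = 5.39×10^6 s.
Equilibrium anomaly ΔT_eq = F / λ = 85.8 / 19.0 = 4.52 K.
t = 39.4 days = 3.40×10^6 s, so t/τ = 0.631.
ΔT(t) = ΔT_eq (1 − e^(−t/τ)) = 4.52 × (1 − e^−0.631) = 2.11 K.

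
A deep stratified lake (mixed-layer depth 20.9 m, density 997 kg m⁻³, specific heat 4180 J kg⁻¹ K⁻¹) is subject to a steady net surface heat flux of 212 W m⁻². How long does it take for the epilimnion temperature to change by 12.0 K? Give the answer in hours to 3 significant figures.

Areal heat capacity C = ρ c_p D = 997 × 4180 × 20.9 = 8.71×10^7 J/(m²·K).
Time required: Δt = C ΔT / F = 8.71×10^7 × 12.0 / 212 = 4.93×10^6 s.
In hours: 4.93×10^6 s / (3600 s/hour) = 1370 hours.

1370 hours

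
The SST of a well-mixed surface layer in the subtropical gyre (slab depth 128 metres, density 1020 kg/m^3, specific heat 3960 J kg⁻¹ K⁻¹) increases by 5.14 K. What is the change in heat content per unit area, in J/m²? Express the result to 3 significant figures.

2.66×10^9

Areal heat capacity C = ρ c_p D = 1020 × 3960 × 128 = 5.17×10^8 J m⁻² K⁻¹.
ΔQ = C ΔT = 5.17×10^8 × 5.14 = 2.66×10^9 J/m².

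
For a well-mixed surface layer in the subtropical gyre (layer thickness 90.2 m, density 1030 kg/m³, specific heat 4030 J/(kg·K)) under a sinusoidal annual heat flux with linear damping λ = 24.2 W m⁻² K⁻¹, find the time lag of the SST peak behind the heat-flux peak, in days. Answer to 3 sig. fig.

Areal heat capacity C = ρ c_p D = 1030 × 4030 × 90.2 = 3.74×10^8 J/(m^2 K).
ω = 2π / 3.15×10^7 s = 1.99×10^-7 s⁻¹.
Phase lag φ = arctan(Cω/λ) = arctan(74.6/24.2) = 1.26 rad.
Time lag = φ / ω = 1.26 / 1.99×10^-7 = 6.31×10^6 s = 73.0 days.

73.0 days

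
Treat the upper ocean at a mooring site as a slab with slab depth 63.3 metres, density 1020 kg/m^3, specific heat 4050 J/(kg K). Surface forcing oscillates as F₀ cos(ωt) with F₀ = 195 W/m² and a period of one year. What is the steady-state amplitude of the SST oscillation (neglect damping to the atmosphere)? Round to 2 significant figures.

3.7 K

Areal heat capacity C = ρ c_p D = 1020 × 4050 × 63.3 = 2.61×10^8 J/(m²·K).
Angular frequency ω = 2π / T = 2π / 3.15×10^7 s = 1.99×10^-7 s⁻¹.
Cω = 2.61×10^8 × 1.99×10^-7 = 52.1 W/(m²·K).
Amplitude A = F₀ / (Cω) = 195 / 52.1 = 3.74 K.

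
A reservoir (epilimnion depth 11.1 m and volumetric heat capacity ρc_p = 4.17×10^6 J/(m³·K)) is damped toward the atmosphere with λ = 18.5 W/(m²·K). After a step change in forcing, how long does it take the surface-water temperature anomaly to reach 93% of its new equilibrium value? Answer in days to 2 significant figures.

Areal heat capacity C = ρc_p × D = 4.17×10^6 × 11.1 = 4.63×10^7 J m⁻² K⁻¹.
τ = C / λ = 4.63×10^7 / 18.5 = 2.50×10^6 s.
Fraction reached: 1 − e^(−t/τ) = 0.93 ⇒ t = −τ ln(1 − 0.93) = τ × 2.66.
t = 6.65×10^6 s = 77.0 days.

77 days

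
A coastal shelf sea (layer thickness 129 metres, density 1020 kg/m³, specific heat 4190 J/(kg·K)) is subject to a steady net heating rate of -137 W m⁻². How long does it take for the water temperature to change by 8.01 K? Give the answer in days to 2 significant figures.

370 days

Areal heat capacity C = ρ c_p D = 1020 × 4190 × 129 = 5.51×10^8 J/(m^2 K).
Time required: Δt = C ΔT / F = 5.51×10^8 × -8.01 / -137 = 3.22×10^7 s.
In days: 3.22×10^7 s / (86400 s/day) = 373 days.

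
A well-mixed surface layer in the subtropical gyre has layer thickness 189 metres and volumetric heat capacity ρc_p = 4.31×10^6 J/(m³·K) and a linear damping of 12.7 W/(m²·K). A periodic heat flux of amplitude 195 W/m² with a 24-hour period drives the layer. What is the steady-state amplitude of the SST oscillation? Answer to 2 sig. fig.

0.0033 K

Areal heat capacity C = ρc_p × D = 4.31×10^6 × 189 = 8.15×10^8 J m⁻² K⁻¹.
Angular frequency ω = 2π / T = 2π / 86400 s = 7.27×10^-5 s⁻¹.
√((Cω)² + λ²) = √((59200)² + 12.7²) = 59200 W/(m²·K).
Amplitude A = F₀ / √((Cω)²+λ²) = 195 / 59200 = 0.00329 K.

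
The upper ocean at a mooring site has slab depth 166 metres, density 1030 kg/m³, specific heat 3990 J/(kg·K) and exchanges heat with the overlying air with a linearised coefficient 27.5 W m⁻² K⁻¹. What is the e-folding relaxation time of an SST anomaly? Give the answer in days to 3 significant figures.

287 days

Areal heat capacity C = ρ c_p D = 1030 × 3990 × 166 = 6.82×10^8 J m⁻² K⁻¹.
Relaxation time τ = C / λ = 6.82×10^8 / 27.5 = 2.48×10^7 s.
In days: 2.48×10^7 s / (86400 s/day) = 287 days.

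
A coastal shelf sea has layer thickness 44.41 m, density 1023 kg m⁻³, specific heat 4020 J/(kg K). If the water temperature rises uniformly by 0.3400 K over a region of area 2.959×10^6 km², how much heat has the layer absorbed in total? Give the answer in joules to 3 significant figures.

1.84×10^20 J

Areal heat capacity C = ρ c_p D = 1023 × 4020 × 44.41 = 1.83×10^8 J m⁻² K⁻¹.
Heat per unit area: q = C ΔT = 1.83×10^8 × 0.3400 = 6.21×10^7 J/m².
Total heat: Q = q × A = 6.21×10^7 × (2.959×10^6 × 10⁶ m²) = 1.84×10^20 J.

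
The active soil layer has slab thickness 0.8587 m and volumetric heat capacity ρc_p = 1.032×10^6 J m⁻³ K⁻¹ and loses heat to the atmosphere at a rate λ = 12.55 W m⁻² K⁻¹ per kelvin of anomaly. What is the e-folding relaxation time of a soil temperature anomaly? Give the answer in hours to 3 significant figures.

Areal heat capacity C = ρc_p × D = 1.032×10^6 × 0.8587 = 8.86×10^5 J/(m²·K).
Relaxation time τ = C / λ = 8.86×10^5 / 12.55 = 70600 s.
In hours: 70600 s / (3600 s/hour) = 19.6 hours.

19.6 hours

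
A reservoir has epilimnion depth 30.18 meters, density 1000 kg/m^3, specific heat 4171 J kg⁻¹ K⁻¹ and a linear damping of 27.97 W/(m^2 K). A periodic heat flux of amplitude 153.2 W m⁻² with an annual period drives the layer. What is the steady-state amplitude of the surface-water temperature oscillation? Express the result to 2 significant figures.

4.1 K

Areal heat capacity C = ρ c_p D = 1000 × 4171 × 30.18 = 1.26×10^8 J/(m²·K).
Angular frequency ω = 2π / T = 2π / 3.15×10^7 s = 1.99×10^-7 s⁻¹.
√((Cω)² + λ²) = √((25.1)² + 27.97²) = 37.6 W/(m²·K).
Amplitude A = F₀ / √((Cω)²+λ²) = 153.2 / 37.6 = 4.08 K.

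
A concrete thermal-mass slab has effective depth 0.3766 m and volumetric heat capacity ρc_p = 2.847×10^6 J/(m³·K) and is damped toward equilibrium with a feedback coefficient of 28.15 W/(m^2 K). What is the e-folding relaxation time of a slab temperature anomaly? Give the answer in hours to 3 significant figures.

Areal heat capacity C = ρc_p × D = 2.847×10^6 × 0.3766 = 1.07×10^6 J m⁻² K⁻¹.
Relaxation time τ = C / λ = 1.07×10^6 / 28.15 = 38100 s.
In hours: 38100 s / (3600 s/hour) = 10.6 hours.

10.6 hours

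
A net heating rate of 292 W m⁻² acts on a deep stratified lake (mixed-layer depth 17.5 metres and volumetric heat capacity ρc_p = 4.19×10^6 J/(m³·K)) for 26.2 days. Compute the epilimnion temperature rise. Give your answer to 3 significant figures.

9.01 K

Areal heat capacity C = ρc_p × D = 4.19×10^6 × 17.5 = 7.33×10^7 J/(m²·K).
Net heat input Q = F Δt = 292 × (26.2 days × 86400 s/day) = 6.61×10^8 J/m².
ΔT = Q / C = 6.61×10^8 / 7.33×10^7 = 9.01 K.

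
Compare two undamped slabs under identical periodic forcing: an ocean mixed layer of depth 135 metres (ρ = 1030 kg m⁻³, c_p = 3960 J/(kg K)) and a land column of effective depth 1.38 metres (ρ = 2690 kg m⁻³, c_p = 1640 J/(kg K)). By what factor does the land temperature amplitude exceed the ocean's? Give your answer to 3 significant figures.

C_ocean = 1030 × 3960 × 135 = 5.51×10^8 J/(m²·K).
C_land = 2690 × 1640 × 1.38 = 6.09×10^6 J/(m²·K).
Undamped amplitude ∝ 1/C, so A_land/A_ocean = C_ocean/C_land = 90.4.

90.4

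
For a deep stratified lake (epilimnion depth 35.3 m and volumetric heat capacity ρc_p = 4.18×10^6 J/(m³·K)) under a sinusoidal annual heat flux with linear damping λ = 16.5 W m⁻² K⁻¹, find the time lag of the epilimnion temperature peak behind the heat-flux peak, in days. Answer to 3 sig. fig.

61.5 days

Areal heat capacity C = ρc_p × D = 4.18×10^6 × 35.3 = 1.48×10^8 J/(m²·K).
ω = 2π / 3.15×10^7 s = 1.99×10^-7 s⁻¹.
Phase lag φ = arctan(Cω/λ) = arctan(29.4/16.5) = 1.06 rad.
Time lag = φ / ω = 1.06 / 1.99×10^-7 = 5.32×10^6 s = 61.5 days.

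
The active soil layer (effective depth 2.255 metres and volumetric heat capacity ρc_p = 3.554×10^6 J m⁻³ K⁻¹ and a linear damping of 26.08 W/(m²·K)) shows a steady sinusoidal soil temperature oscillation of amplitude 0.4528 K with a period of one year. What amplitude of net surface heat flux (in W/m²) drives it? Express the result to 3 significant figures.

Areal heat capacity C = ρc_p × D = 3.554×10^6 × 2.255 = 8.01×10^6 J/(m²·K).
ω = 2π / 3.15×10^7 s = 1.99×10^-7 s⁻¹.
√((Cω)² + λ²) = √((1.60)² + 26.08²) = 26.1 W/(m²·K).
F₀ = A × √((Cω)²+λ²) = 0.4528 × 26.1 = 11.8 W/m².

11.8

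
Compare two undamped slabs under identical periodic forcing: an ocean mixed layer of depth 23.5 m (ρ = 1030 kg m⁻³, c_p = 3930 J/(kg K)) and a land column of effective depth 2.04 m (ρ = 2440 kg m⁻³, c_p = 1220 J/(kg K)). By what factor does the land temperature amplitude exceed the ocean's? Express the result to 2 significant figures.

C_ocean = 1030 × 3930 × 23.5 = 9.51×10^7 J/(m²·K).
C_land = 2440 × 1220 × 2.04 = 6.07×10^6 J/(m²·K).
Undamped amplitude ∝ 1/C, so A_land/A_ocean = C_ocean/C_land = 15.7.

16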